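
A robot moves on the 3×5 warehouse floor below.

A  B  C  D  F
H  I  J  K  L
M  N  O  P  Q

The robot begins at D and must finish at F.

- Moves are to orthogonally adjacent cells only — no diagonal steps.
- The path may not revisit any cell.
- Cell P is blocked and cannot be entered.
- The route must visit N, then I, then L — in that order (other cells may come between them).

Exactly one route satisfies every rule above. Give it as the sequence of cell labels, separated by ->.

The waypoints must appear in the order N, I, L, with no cell reused.
Route from D: 3× left (reaching A), 2× down (reaching M), right to N, up to I, 3× right (reaching L), up to F — 11 moves in all.
Check: order respected (N at step 6, I at step 7, L at step 10).

D -> C -> B -> A -> H -> M -> N -> I -> J -> K -> L -> F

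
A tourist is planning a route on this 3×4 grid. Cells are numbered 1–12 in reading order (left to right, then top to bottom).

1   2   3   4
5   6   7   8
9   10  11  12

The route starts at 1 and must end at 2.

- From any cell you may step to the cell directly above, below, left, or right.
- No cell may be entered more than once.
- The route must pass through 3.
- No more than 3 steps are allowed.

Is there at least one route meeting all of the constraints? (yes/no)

Exhausting the options from 1, every branch either would have to re-enter a cell already used, runs past the 3-move limit, or reaches the goal with a constraint still unmet.

no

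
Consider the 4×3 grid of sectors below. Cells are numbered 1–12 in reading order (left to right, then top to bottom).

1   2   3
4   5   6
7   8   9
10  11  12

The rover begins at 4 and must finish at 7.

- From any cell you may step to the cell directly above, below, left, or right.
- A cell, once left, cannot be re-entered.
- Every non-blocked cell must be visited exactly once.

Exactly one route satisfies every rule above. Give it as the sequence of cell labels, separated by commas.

Need to visit all 12 open cells exactly once, starting at 4 and ending at 7.
Route from 4: up to 1, 2× right (reaching 3), down to 6, left to 5, down to 8, right to 9, down to 12, 2× left (reaching 10), up to 7 — 11 moves in all.
Check: all 12 open cells covered.

4, 1, 2, 3, 6, 5, 8, 9, 12, 11, 10, 7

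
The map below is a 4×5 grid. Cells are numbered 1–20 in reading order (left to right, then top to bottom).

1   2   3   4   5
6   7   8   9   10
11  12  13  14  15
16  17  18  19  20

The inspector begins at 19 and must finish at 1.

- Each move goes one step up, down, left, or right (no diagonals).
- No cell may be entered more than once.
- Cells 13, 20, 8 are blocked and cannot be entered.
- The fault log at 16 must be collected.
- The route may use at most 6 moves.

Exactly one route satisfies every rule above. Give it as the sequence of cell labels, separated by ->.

Any route must reach 16 and still end at 1 within 6 moves, so the order of the required stops is forced.
Route from 19: 3× left (reaching 16), 3× up (reaching 1) — 6 moves in all.
Check: all required cells visited; 6 ≤ 6 moves.

19 -> 18 -> 17 -> 16 -> 11 -> 6 -> 1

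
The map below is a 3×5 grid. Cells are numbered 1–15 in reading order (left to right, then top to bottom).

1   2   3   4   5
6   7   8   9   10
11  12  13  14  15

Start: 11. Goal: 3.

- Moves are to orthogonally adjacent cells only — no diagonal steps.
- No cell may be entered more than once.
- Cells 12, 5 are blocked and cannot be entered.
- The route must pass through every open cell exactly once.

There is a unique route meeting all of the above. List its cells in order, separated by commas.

Need to visit all 13 open cells exactly once, starting at 11 and ending at 3.
Cell 15 has only two open neighbours (10 and 14), so the path must pass straight through it: one of those is the cell it's entered from and the other is where it exits.
Route from 11: 2× up (reaching 1), right to 2, down to 7, right to 8, down to 13, 2× right (reaching 15), up to 10, left to 9, up to 4, left to 3 — 12 moves in all.
Check: all 13 open cells covered.

11, 6, 1, 2, 7, 8, 13, 14, 15, 10, 9, 4, 3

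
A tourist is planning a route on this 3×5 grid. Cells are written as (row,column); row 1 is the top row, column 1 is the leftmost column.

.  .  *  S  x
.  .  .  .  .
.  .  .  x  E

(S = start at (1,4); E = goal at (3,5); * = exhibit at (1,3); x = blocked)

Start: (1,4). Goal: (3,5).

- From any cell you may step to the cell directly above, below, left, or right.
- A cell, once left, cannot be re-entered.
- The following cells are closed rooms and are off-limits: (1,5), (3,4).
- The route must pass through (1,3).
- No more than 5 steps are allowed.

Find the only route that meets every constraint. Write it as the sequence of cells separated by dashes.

(1,4) - (1,3) - (2,3) - (2,4) - (2,5) - (3,5)

The budget equals the shortest possible length, so every move has to be on a shortest route through the required cells.
Route from (1,4): left 1 to (1,3), down 1 to (2,3), right 2 to (2,5), down 1 to (3,5) — 5 moves in all.
Check: all required cells visited; 5 ≤ 5 moves.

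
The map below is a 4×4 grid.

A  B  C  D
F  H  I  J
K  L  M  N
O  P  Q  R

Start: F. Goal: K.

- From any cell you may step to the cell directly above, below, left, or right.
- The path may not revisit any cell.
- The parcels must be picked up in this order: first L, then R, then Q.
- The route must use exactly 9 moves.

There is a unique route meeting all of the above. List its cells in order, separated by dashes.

The waypoints must appear in the order L, R, Q, with no cell reused.
Route from F: right 1 to H, down 1 to L, right 2 to N, down 1 to R, left 3 to O, up 1 to K — 9 moves in all.
Check: order respected (L at step 2, R at step 5, Q at step 6); 9 moves as required.

F - H - L - M - N - R - Q - P - O - K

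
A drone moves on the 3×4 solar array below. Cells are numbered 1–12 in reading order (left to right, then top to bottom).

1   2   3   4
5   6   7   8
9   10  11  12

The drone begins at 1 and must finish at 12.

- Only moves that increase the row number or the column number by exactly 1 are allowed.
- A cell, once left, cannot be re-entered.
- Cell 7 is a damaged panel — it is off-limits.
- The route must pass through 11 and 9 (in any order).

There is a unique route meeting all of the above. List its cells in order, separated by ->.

1 -> 5 -> 9 -> 10 -> 11 -> 12

Moves only go right or down, so the column and row indices never decrease.
Route from 1: 2× down (reaching 9), 3× right (reaching 12) — 5 moves in all.
Check: all required cells visited.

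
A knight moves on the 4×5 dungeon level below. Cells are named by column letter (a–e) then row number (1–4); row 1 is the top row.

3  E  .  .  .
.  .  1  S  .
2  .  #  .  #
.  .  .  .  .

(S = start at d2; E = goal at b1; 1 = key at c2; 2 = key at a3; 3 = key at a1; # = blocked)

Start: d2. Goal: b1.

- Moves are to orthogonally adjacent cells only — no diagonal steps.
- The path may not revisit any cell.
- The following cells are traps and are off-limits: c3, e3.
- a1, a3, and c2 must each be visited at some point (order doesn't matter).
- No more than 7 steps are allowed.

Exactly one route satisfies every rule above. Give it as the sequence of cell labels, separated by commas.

Any route must reach a1, a3, and c2 and still end at b1 within 7 moves, so the order of the required stops is forced.
Route from d2: 2× left (reaching b2), down to b3, left to a3, 2× up (reaching a1), right to b1 — 7 moves in all.
Check: all required cells visited; 7 ≤ 7 moves.

d2, c2, b2, b3, a3, a2, a1, b1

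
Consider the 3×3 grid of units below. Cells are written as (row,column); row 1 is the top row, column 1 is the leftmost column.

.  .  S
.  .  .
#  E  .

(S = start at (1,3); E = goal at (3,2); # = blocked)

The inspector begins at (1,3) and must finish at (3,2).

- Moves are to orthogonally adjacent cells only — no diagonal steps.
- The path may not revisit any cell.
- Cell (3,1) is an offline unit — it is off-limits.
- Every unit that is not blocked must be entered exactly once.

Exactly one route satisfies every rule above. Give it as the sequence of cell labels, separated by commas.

(1,3), (1,2), (1,1), (2,1), (2,2), (2,3), (3,3), (3,2)

Need to visit all 8 open cells exactly once, starting at (1,3) and ending at (3,2).
Route from (1,3): left 2 to (1,1), down 1 to (2,1), right 2 to (2,3), down 1 to (3,3), left 1 to (3,2) — 7 moves in all.
Check: all 8 open cells covered.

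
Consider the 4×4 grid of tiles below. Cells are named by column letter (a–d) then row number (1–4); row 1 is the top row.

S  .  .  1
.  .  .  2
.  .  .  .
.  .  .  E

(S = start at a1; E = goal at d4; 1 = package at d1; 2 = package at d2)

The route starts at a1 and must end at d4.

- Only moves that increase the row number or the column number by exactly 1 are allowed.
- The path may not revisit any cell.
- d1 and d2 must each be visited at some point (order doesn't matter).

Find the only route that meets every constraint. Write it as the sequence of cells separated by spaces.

a1 b1 c1 d1 d2 d3 d4

Moves only go right or down, so the column and row indices never decrease.
Route from a1: right 3 to d1, down 3 to d4 — 6 moves in all.
Check: all required cells visited.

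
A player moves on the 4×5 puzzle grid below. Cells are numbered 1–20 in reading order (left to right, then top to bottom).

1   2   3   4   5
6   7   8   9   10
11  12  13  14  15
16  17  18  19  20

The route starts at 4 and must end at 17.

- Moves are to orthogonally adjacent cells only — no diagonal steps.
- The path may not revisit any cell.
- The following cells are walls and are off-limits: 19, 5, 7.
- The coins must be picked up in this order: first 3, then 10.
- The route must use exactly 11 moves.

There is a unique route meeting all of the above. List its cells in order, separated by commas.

4, 3, 8, 9, 10, 15, 14, 13, 12, 11, 16, 17

The waypoints must appear in the order 3, 10, with no cell reused.
Route from 4: left 1 to 3, down 1 to 8, right 2 to 10, down 1 to 15, left 4 to 11, down 1 to 16, right 1 to 17 — 11 moves in all.
Check: order respected (3 at step 1, 10 at step 4); 11 moves as required.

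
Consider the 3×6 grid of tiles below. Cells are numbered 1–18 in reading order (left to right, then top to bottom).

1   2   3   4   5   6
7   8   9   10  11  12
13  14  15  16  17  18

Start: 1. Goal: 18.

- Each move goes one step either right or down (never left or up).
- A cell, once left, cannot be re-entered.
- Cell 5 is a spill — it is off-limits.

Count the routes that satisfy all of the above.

18

A right/down-only route from 1 to 18 makes exactly 2 down-moves and 5 right-moves in some order.
With no other constraints that would be C(7,2) = 21 routes.
Subtract routes through each blocked cell (inclusion–exclusion for overlaps): − through 5: 3 → 18.
That gives 18 routes.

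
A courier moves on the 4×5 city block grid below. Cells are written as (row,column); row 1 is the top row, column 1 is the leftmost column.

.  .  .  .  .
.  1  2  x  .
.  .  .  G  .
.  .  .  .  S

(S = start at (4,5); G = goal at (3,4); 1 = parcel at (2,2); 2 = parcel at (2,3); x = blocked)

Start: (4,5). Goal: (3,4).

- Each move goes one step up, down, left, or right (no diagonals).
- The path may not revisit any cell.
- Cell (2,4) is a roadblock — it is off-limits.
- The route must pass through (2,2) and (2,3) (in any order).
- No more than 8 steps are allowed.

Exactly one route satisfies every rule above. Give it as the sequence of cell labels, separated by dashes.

Any route must reach (2,2) and (2,3) and still end at (3,4) within 8 moves, so the order of the required stops is forced.
Route from (4,5): left 3 to (4,2), up 2 to (2,2), right 1 to (2,3), down 1 to (3,3), right 1 to (3,4) — 8 moves in all.
Check: all required cells visited; 8 ≤ 8 moves.

(4,5) - (4,4) - (4,3) - (4,2) - (3,2) - (2,2) - (2,3) - (3,3) - (3,4)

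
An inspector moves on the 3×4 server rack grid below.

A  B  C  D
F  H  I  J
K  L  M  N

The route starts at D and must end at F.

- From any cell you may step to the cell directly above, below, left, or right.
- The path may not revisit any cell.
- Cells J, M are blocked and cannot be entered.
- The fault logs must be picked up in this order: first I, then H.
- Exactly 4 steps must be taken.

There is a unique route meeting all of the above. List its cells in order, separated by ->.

The waypoints must appear in the order I, H, with no cell reused.
Route from D: left to C, down to I, 2× left (reaching F) — 4 moves in all.
Check: order respected (I at step 2, H at step 3); 4 moves as required.

D -> C -> I -> H -> F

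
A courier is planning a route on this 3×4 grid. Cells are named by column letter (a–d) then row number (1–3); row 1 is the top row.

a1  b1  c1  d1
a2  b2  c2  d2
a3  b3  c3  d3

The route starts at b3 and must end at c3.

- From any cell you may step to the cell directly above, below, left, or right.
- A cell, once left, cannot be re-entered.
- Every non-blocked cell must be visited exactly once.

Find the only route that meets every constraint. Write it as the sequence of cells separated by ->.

Need to visit all 12 open cells exactly once, starting at b3 and ending at c3.
Cell d1 has only two open neighbours (d2 and c1), so the path must pass straight through it: one of those is the cell it's entered from and the other is where it exits.
Route from b3: left to a3, 2× up (reaching a1), right to b1, down to b2, right to c2, up to c1, right to d1, 2× down (reaching d3), left to c3 — 11 moves in all.
Check: all 12 open cells covered.

b3 -> a3 -> a2 -> a1 -> b1 -> b2 -> c2 -> c1 -> d1 -> d2 -> d3 -> c3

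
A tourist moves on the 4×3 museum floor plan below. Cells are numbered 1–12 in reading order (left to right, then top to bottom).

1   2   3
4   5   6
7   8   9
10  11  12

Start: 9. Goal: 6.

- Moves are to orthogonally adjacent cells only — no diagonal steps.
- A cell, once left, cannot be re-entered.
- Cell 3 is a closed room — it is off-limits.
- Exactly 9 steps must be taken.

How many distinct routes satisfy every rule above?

3

Need simple routes of exactly 9 moves from 9 to 6 (Manhattan distance 1, so 4 moves are spent on a detour and 4 undoing it).
Enumerating: 9 12 11 8 7 4 1 2 5 6 | 9 12 11 10 7 4 1 2 5 6 | 9 8 11 10 7 4 1 2 5 6.
That gives 3 routes.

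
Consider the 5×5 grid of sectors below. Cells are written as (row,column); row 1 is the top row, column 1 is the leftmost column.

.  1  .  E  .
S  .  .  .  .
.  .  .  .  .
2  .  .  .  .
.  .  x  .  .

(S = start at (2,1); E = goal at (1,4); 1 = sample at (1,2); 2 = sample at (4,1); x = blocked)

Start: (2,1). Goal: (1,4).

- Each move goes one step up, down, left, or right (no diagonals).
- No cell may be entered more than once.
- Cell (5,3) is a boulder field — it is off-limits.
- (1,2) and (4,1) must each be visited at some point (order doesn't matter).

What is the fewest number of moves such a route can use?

Any route passes through (1,2) and (4,1) in some order between (2,1) and (1,4). Summing Manhattan distances along each leg and taking the cheapest ordering ((2,1) → (4,1) → (1,2) → (1,4)) gives a lower bound of 2 + 4 + 2 = 8 moves.
A route of 8 moves achieves this: (2,1) → (3,1) → (4,1) → (4,2) → (3,2) → (2,2) → (1,2) → (1,3) → (1,4).
Since 8 matches the lower bound, it is optimal.

8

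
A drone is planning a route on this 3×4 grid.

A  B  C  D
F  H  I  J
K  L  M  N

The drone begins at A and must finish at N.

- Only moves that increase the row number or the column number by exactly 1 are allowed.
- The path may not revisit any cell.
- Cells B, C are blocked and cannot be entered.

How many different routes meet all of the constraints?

4

A right/down-only route from A to N makes exactly 2 down-moves and 3 right-moves in some order.
With no other constraints that would be C(5,2) = 10 routes.
Subtract routes through each blocked cell (inclusion–exclusion for overlaps): − through B: 6 − through C: 3 + through B&C: 3 → 4.
That gives 4 routes.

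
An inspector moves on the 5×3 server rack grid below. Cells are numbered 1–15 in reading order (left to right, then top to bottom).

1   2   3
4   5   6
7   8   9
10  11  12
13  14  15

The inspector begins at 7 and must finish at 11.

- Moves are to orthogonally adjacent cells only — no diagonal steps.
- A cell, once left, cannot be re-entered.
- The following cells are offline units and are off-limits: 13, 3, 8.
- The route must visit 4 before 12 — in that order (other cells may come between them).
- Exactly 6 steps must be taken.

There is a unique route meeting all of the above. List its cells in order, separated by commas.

7, 4, 5, 6, 9, 12, 11

The waypoints must appear in the order 4, 12, with no cell reused.
Route from 7: up 1 to 4, right 2 to 6, down 2 to 12, left 1 to 11 — 6 moves in all.
Check: order respected (4 at step 1, 12 at step 5); 6 moves as required.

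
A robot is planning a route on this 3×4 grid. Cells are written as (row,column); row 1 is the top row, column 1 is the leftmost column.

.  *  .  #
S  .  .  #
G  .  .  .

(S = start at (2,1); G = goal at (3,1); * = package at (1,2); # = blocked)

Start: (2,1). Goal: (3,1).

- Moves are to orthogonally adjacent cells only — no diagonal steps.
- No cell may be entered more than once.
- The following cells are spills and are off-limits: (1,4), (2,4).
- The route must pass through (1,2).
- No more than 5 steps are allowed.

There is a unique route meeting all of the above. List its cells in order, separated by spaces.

The budget equals the shortest possible length, so every move has to be on a shortest route through the required cells.
Route from (2,1): up to (1,1), right to (1,2), 2× down (reaching (3,2)), left to (3,1) — 5 moves in all.
Check: all required cells visited; 5 ≤ 5 moves.

(2,1) (1,1) (1,2) (2,2) (3,2) (3,1)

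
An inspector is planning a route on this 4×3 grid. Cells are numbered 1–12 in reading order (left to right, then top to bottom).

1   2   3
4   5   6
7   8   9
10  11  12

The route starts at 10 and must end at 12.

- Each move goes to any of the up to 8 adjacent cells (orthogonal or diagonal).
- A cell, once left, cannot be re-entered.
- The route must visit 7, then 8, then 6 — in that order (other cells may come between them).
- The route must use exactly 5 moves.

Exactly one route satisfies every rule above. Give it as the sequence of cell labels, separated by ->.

The waypoints must appear in the order 7, 8, 6, with no cell reused.
Route from 10: up 1 to 7, right 1 to 8, up-right 1 to 6, down 2 to 12 — 5 moves in all.
Check: order respected (7 at step 1, 8 at step 2, 6 at step 3); 5 moves as required.

10 -> 7 -> 8 -> 6 -> 9 -> 12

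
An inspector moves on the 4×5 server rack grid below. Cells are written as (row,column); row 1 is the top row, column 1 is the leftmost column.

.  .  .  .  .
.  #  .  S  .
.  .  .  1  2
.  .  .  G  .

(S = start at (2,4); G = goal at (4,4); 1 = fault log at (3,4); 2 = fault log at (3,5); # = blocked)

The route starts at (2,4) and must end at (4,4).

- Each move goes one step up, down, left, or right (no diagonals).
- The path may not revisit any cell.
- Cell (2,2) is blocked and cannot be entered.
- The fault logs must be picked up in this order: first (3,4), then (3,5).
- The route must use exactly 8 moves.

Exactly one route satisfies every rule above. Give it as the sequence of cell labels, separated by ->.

The waypoints must appear in the order (3,4), (3,5), with no cell reused.
Route from (2,4): up to (1,4), left to (1,3), 2× down (reaching (3,3)), 2× right (reaching (3,5)), down to (4,5), left to (4,4) — 8 moves in all.
Check: order respected (1 at step 5, 2 at step 6); 8 moves as required.

(2,4) -> (1,4) -> (1,3) -> (2,3) -> (3,3) -> (3,4) -> (3,5) -> (4,5) -> (4,4)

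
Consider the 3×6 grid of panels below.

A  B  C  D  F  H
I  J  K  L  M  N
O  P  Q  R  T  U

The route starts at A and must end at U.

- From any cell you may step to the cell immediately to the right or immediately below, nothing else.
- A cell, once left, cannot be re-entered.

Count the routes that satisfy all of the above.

A right/down-only route from A to U makes exactly 2 down-moves and 5 right-moves in some order.
With no other constraints that would be C(7,2) = 21 routes.
That gives 21 routes.

21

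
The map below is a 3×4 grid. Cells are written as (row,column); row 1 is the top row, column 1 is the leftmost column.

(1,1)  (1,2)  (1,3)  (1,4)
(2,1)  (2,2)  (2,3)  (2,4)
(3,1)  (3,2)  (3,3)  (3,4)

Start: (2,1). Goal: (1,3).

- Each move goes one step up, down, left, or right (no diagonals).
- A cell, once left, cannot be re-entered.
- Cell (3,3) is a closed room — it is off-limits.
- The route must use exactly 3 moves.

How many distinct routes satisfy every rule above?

Need simple routes of exactly 3 moves from (2,1) to (1,3) (Manhattan distance 3, so 0 moves are spent on a detour and 0 undoing it).
Enumerating: (2,1) (1,1) (1,2) (1,3) | (2,1) (2,2) (1,2) (1,3) | (2,1) (2,2) (2,3) (1,3).
That gives 3 routes.

3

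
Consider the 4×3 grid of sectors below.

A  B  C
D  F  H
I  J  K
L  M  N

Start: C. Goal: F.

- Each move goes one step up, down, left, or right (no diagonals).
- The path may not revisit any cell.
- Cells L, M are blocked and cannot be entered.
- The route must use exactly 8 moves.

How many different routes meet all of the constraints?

Need simple routes of exactly 8 moves from C to F (Manhattan distance 2, so 3 moves are spent on a detour and 3 undoing it).
Enumerating: C H K J I D A B F | C B A D I J K H F.
That gives 2 routes.

2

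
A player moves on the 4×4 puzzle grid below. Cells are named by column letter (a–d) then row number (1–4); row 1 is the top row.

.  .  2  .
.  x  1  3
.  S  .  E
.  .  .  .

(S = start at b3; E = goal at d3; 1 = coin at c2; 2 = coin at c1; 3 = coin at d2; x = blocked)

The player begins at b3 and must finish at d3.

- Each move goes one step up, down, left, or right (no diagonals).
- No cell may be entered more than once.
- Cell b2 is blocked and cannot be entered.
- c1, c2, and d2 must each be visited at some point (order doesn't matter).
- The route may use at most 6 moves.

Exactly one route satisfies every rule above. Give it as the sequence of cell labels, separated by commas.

Any route must reach c1, c2, and d2 and still end at d3 within 6 moves, so the order of the required stops is forced.
Route from b3: right 1 to c3, up 2 to c1, right 1 to d1, down 2 to d3 — 6 moves in all.
Check: all required cells visited; 6 ≤ 6 moves.

b3, c3, c2, c1, d1, d2, d3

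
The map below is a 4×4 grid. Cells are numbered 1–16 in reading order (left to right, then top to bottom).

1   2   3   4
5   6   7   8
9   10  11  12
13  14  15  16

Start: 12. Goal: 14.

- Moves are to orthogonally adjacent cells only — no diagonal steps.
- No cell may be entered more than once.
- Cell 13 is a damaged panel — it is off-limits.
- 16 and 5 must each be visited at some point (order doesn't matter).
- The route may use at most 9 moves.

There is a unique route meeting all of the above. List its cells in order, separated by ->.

12 -> 16 -> 15 -> 11 -> 7 -> 6 -> 5 -> 9 -> 10 -> 14

Any route must reach 16 and 5 and still end at 14 within 9 moves, so the order of the required stops is forced.
Route from 12: down to 16, left to 15, 2× up (reaching 7), 2× left (reaching 5), down to 9, right to 10, down to 14 — 9 moves in all.
Check: all required cells visited; 9 ≤ 9 moves.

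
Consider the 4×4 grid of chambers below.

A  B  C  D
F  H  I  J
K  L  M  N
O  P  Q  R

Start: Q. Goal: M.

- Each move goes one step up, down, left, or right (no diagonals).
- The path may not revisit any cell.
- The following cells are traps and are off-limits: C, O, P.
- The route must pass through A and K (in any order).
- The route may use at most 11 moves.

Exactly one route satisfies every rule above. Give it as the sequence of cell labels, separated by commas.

The 11-move cap with required stops at A, K leaves no slack for detours.
Route from Q: right 1 to R, up 2 to J, left 2 to H, up 1 to B, left 1 to A, down 2 to K, right 2 to M — 11 moves in all.
Check: all required cells visited; 11 ≤ 11 moves.

Q, R, N, J, I, H, B, A, F, K, L, M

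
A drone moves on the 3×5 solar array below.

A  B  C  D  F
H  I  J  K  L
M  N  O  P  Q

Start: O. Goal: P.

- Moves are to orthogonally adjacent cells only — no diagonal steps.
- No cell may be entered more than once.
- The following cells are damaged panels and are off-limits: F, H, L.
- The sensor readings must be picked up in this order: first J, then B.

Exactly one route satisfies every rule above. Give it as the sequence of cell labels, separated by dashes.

The waypoints must appear in the order J, B, with no cell reused.
Route from O: up to J, left to I, up to B, 2× right (reaching D), 2× down (reaching P) — 7 moves in all.
Check: order respected (J at step 1, B at step 3).

O - J - I - B - C - D - K - P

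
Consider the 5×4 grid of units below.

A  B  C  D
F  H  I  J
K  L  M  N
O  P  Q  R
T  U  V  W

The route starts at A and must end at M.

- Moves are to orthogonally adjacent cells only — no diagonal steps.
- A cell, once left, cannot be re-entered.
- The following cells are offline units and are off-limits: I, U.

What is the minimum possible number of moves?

The Manhattan distance from A to M is |1−3| + |1−3| = 4, so at least 4 moves are needed.
A route of 4 moves achieves this: A → F → K → L → M.
Since 4 matches the lower bound, it is optimal.

4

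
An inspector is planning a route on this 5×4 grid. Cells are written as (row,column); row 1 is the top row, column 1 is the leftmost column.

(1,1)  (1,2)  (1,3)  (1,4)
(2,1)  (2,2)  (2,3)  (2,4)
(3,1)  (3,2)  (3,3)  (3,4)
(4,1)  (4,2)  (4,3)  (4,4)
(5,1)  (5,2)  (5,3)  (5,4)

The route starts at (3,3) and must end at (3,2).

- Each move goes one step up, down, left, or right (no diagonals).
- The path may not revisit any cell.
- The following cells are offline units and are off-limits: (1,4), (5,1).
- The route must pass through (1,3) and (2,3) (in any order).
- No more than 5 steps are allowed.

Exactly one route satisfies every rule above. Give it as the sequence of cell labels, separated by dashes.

The 5-move cap with required stops at (1,3), (2,3) leaves no slack for detours.
Route from (3,3): 2× up (reaching (1,3)), left to (1,2), 2× down (reaching (3,2)) — 5 moves in all.
Check: all required cells visited; 5 ≤ 5 moves.

(3,3) - (2,3) - (1,3) - (1,2) - (2,2) - (3,2)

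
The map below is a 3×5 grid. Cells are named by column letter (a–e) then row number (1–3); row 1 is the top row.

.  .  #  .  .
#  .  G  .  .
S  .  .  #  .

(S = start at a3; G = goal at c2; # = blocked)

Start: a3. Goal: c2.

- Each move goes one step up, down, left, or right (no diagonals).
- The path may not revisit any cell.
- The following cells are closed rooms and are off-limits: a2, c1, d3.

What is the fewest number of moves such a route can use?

The Manhattan distance from a3 to c2 is |3−2| + |1−3| = 3, so at least 3 moves are needed.
A route of 3 moves achieves this: a3 → b3 → b2 → c2.
Since 3 matches the lower bound, it is optimal.

3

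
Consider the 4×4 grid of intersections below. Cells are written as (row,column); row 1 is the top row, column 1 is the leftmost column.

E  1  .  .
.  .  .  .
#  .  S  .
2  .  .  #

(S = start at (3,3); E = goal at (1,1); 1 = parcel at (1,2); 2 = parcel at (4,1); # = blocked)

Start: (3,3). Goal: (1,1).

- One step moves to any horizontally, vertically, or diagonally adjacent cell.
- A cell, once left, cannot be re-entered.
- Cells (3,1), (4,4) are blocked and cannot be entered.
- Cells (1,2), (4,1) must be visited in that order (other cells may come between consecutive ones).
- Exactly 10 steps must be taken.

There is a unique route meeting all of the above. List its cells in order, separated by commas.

(3,3), (2,2), (1,2), (2,3), (3,4), (4,3), (4,2), (4,1), (3,2), (2,1), (1,1)

The waypoints must appear in the order (1,2), (4,1), with no cell reused.
Route from (3,3): up-left to (2,2), up to (1,2), 2× down-right (reaching (3,4)), down-left to (4,3), 2× left (reaching (4,1)), up-right to (3,2), up-left to (2,1), up to (1,1) — 10 moves in all.
Check: order respected (1 at step 2, 2 at step 7); 10 moves as required.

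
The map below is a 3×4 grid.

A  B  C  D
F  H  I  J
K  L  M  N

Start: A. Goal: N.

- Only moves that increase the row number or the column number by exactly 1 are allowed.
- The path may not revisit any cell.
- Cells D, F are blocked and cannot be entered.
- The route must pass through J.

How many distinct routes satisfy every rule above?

2

A right/down-only route from A to N makes exactly 2 down-moves and 3 right-moves in some order.
With no other constraints that would be C(5,2) = 10 routes.
Split at J and multiply the segment counts (each segment already excludes blocked cells): A→J: 2; J→N: 1; product = 2.
That gives 2 routes.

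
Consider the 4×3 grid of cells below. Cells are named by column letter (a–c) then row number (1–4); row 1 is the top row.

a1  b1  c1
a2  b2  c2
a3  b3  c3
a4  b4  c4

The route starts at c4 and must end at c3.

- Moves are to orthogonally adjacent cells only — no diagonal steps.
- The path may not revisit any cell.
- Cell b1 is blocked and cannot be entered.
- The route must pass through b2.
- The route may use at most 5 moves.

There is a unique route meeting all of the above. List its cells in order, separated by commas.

c4, b4, b3, b2, c2, c3

The 5-move cap with required stops at b2 leaves no slack for detours.
Route from c4: left to b4, 2× up (reaching b2), right to c2, down to c3 — 5 moves in all.
Check: all required cells visited; 5 ≤ 5 moves.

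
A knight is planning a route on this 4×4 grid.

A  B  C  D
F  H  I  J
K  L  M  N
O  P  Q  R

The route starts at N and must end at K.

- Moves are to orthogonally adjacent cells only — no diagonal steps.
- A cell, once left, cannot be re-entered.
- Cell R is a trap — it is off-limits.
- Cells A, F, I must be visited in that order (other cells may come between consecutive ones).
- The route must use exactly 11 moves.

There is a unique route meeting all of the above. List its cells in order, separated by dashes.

N - J - D - C - B - A - F - H - I - M - L - K

The waypoints must appear in the order A, F, I, with no cell reused.
Route from N: 2× up (reaching D), 3× left (reaching A), down to F, 2× right (reaching I), down to M, 2× left (reaching K) — 11 moves in all.
Check: order respected (A at step 5, F at step 6, I at step 8); 11 moves as required.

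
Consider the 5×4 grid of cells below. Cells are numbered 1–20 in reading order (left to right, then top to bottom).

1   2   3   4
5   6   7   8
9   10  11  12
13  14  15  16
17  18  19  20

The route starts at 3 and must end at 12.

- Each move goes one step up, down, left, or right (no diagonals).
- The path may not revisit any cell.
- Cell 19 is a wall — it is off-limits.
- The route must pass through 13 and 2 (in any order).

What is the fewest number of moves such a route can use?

Any route passes through 13 and 2 in some order between 3 and 12. Summing Manhattan distances along each leg and taking the cheapest ordering (3 → 2 → 13 → 12) gives a lower bound of 1 + 4 + 4 = 9 moves.
A route of 9 moves achieves this: 3 → 2 → 6 → 10 → 9 → 13 → 14 → 15 → 11 → 12.
Since 9 matches the lower bound, it is optimal.

9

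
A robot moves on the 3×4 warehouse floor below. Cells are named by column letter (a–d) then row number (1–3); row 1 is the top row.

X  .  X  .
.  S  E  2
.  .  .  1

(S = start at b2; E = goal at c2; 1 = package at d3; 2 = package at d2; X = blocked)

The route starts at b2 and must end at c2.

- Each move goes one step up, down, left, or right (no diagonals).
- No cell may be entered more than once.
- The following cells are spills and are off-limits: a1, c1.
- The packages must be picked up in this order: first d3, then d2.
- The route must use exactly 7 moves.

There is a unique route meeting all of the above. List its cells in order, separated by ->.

The waypoints must appear in the order d3, d2, with no cell reused.
Route from b2: left to a2, down to a3, 3× right (reaching d3), up to d2, left to c2 — 7 moves in all.
Check: order respected (1 at step 5, 2 at step 6); 7 moves as required.

b2 -> a2 -> a3 -> b3 -> c3 -> d3 -> d2 -> c2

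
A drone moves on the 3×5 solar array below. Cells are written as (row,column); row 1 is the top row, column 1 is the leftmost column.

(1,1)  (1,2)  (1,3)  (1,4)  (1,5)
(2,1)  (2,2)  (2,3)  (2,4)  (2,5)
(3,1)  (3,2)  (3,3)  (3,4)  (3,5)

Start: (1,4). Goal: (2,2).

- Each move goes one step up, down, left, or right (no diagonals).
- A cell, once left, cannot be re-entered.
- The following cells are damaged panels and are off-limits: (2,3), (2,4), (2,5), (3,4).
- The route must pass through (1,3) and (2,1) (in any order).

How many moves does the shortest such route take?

5

Any route passes through (1,3) and (2,1) in some order between (1,4) and (2,2). Summing Manhattan distances along each leg and taking the cheapest ordering ((1,4) → (1,3) → (2,1) → (2,2)) gives a lower bound of 1 + 3 + 1 = 5 moves.
A route of 5 moves achieves this: (1,4) → (1,3) → (1,2) → (1,1) → (2,1) → (2,2).
Since 5 matches the lower bound, it is optimal.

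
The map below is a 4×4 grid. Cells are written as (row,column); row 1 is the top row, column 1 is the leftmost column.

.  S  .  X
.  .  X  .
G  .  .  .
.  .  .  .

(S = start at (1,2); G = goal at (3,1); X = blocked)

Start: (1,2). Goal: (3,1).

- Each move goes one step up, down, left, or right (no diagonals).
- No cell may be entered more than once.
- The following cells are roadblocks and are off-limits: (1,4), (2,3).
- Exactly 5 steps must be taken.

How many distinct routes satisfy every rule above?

2

Need simple routes of exactly 5 moves from (1,2) to (3,1) (Manhattan distance 3, so 1 moves are spent on a detour and 1 undoing it).
Enumerating: (1,2) (2,2) (3,2) (4,2) (4,1) (3,1) | (1,2) (1,1) (2,1) (2,2) (3,2) (3,1).
That gives 2 routes.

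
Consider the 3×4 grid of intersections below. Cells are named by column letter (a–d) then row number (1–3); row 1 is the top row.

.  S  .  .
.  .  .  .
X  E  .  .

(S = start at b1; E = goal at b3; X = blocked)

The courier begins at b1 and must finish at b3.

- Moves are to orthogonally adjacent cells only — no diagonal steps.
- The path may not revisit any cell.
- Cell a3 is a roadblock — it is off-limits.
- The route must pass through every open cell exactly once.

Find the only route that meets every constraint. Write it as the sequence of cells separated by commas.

b1, a1, a2, b2, c2, c1, d1, d2, d3, c3, b3

Need to visit all 11 open cells exactly once, starting at b1 and ending at b3.
Cell d1 has only two open neighbours (d2 and c1), so the path must pass straight through it: one of those is the cell it's entered from and the other is where it exits.
Route from b1: left to a1, down to a2, 2× right (reaching c2), up to c1, right to d1, 2× down (reaching d3), 2× left (reaching b3) — 10 moves in all.
Check: all 11 open cells covered.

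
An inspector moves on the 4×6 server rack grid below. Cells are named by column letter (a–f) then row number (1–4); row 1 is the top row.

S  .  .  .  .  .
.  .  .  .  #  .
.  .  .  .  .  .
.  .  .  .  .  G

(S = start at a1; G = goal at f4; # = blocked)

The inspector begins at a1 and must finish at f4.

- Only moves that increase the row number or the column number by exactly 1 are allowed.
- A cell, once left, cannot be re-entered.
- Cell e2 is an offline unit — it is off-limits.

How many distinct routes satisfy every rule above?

A right/down-only route from a1 to f4 makes exactly 3 down-moves and 5 right-moves in some order.
With no other constraints that would be C(8,3) = 56 routes.
Subtract routes through each blocked cell (inclusion–exclusion for overlaps): − through e2: 15 → 41.
That gives 41 routes.

41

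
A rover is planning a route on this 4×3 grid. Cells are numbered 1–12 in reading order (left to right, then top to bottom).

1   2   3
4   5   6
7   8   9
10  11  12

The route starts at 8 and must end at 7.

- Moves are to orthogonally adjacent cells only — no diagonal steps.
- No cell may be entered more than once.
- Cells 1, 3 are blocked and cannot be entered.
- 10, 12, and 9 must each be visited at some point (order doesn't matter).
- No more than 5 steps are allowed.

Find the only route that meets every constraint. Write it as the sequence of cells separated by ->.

Any route must reach 10, 12, and 9 and still end at 7 within 5 moves, so the order of the required stops is forced.
Route from 8: right 1 to 9, down 1 to 12, left 2 to 10, up 1 to 7 — 5 moves in all.
Check: all required cells visited; 5 ≤ 5 moves.

8 -> 9 -> 12 -> 11 -> 10 -> 7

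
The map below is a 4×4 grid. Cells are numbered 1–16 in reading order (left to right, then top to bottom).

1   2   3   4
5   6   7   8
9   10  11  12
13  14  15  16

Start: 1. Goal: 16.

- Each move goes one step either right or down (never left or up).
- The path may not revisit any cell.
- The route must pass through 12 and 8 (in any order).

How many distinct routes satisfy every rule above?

4

A right/down-only route from 1 to 16 makes exactly 3 down-moves and 3 right-moves in some order.
With no other constraints that would be C(6,3) = 20 routes.
A monotone route can only reach the required cells in the order 8, 12, so split there and multiply the segment counts: 1→8: 4; 8→12: 1; 12→16: 1; product = 4.
That gives 4 routes.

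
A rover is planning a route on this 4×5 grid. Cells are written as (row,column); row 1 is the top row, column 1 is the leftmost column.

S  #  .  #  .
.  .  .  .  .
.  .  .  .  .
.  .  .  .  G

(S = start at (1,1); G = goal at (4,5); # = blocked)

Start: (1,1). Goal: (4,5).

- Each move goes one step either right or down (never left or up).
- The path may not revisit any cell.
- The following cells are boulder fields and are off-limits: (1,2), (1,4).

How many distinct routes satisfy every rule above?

A right/down-only route from (1,1) to (4,5) makes exactly 3 down-moves and 4 right-moves in some order.
With no other constraints that would be C(7,3) = 35 routes.
Subtract routes through each blocked cell (inclusion–exclusion for overlaps): − through (1,2): 20 − through (1,4): 4 + through (1,2)&(1,4): 4 → 15.
That gives 15 routes.

15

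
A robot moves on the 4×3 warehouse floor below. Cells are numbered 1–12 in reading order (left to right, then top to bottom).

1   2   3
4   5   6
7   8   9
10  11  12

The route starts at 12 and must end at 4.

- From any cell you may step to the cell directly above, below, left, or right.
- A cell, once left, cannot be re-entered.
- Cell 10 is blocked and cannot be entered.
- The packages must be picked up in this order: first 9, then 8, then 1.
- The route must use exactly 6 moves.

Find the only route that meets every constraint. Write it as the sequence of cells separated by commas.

The waypoints must appear in the order 9, 8, 1, with no cell reused.
Route from 12: up 1 to 9, left 1 to 8, up 2 to 2, left 1 to 1, down 1 to 4 — 6 moves in all.
Check: order respected (9 at step 1, 8 at step 2, 1 at step 5); 6 moves as required.

12, 9, 8, 5, 2, 1, 4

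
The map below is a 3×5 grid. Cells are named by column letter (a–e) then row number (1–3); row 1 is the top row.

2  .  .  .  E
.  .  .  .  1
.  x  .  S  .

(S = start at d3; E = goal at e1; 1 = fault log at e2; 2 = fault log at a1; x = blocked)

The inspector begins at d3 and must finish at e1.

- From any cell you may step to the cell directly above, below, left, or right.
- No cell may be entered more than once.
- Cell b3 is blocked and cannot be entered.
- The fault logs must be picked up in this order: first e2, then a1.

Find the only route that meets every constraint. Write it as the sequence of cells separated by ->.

d3 -> e3 -> e2 -> d2 -> c2 -> b2 -> a2 -> a1 -> b1 -> c1 -> d1 -> e1

The waypoints must appear in the order e2, a1, with no cell reused.
Route from d3: right 1 to e3, up 1 to e2, left 4 to a2, up 1 to a1, right 4 to e1 — 11 moves in all.
Check: order respected (1 at step 2, 2 at step 7).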